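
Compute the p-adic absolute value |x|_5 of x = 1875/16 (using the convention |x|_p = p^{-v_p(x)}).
|1875/16|_5 = 1/625

Step 1 — compute v_5(x) by factoring powers of 5 out of the numerator and denominator: v_5(1875/16) = 4. Step 2 — apply |x|_p = p^{-v_p(x)} = 5^{-4} = 1/625.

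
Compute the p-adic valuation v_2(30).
v_2(30) = 1

v_2(n) is the largest exponent k such that 2^k divides n. Factor out: 30 = 2^1 · 15. (Sign doesn't affect v_p.) So v_2(30) = 1.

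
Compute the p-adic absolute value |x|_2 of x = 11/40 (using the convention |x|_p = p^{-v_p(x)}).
|11/40|_2 = 8

Step 1 — compute v_2(x) by factoring powers of 2 out of the numerator and denominator: v_2(11/40) = -3. Step 2 — apply |x|_p = p^{-v_p(x)} = 2^{3} = 8.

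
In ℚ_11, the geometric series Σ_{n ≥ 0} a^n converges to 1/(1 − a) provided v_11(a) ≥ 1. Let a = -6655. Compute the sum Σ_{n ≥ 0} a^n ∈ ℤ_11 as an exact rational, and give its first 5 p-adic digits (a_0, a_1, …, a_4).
Σ a^n = 1/(1 − a) = 1/6656;  first 5 digits = (1, 0, 0, 6, 10)

v_11(a) = 3 ≥ 1, so the series converges in ℤ_11 to 1/(1 − a) = 1/(1 − (-6655)) = 1/6656. Expand this rational in ℤ_11: compute digits iteratively via d_i = x_i mod 11, x_{i+1} = (x_i − d_i)/11. The first 5 digits are (1, 0, 0, 6, 10).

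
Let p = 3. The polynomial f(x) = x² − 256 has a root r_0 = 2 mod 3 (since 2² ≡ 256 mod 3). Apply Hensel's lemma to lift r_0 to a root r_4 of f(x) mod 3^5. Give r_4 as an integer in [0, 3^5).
r_4 = 227 (mod 243)

Hensel's recurrence: r_{i+1} = r_i − f(r_i)·(f′(r_i))^{-1} mod 3^{i+2}, with f′(x) = 2x. Iterate:
  r_0 = 2 (mod 3)
  r_1 = 2 (mod 9)
  r_2 = 11 (mod 27)
  r_3 = 65 (mod 81)
  r_4 = 227 (mod 243)
Final: r_4 = 227, and one checks f(r_4) ≡ 0 mod 3^5.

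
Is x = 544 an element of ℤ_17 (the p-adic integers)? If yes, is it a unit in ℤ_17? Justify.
x ∈ ℤ_17 but not a unit; v_17(x) = 1 > 0

ℤ_17 = {x ∈ ℚ_17 : v_17(x) ≥ 0} and ℤ_17^× = {x ∈ ℤ_17 : v_17(x) = 0}. Here v_17(544) = v_17(num) − v_17(den) = 1; compare against these criteria.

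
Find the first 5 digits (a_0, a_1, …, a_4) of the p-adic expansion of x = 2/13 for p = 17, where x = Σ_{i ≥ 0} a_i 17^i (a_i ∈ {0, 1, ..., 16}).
(a_0, …, a_4) = (8, 10, 2, 9, 6)

v_17(2/13) = 0 (numerator and denominator both coprime to 17), so x ∈ ℤ_17^×. Compute digits iteratively via a_i = x_i mod 17, x_{i+1} = (x_i − a_i)/17, with x_0 = x:
  x_0 = 2/13;  a_0 = 8;  x_1 = (x_0 − 8)/17 = -6/13
  x_1 = -6/13;  a_1 = 10;  x_2 = (x_1 − 10)/17 = -8/13
  x_2 = -8/13;  a_2 = 2;  x_3 = (x_2 − 2)/17 = -2/13
  x_3 = -2/13;  a_3 = 9;  x_4 = (x_3 − 9)/17 = -7/13
  x_4 = -7/13;  a_4 = 6;  x_5 = (x_4 − 6)/17 = -5/13
Digits: (8, 10, 2, 9, 6).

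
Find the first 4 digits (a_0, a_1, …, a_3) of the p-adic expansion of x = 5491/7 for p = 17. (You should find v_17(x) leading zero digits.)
(a_0, …, a_3) = (0, 0, 10, 2)

v_17(5491/7) = 2, so a_0 = ... = a_1 = 0. Factor out: x = 17^2 · u with u = 19/7 a unit in ℤ_17. Expand u iteratively via a_{v+i} = u_i mod 17, u_{i+1} = (u_i − a_{v+i})/17:
  u_0 = 19/7;  a_2 = 10;  u_1 = (u_0 − 10)/17 = -3/7
  u_1 = -3/7;  a_3 = 2;  u_2 = (u_1 − 2)/17 = -1/7
Digits: (0, 0, 10, 2).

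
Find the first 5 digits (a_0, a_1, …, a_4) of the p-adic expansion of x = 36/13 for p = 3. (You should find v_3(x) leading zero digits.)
(a_0, …, a_4) = (0, 0, 1, 0, 2)

v_3(36/13) = 2, so a_0 = ... = a_1 = 0. Factor out: x = 3^2 · u with u = 4/13 a unit in ℤ_3. Expand u iteratively via a_{v+i} = u_i mod 3, u_{i+1} = (u_i − a_{v+i})/3:
  u_0 = 4/13;  a_2 = 1;  u_1 = (u_0 − 1)/3 = -3/13
  u_1 = -3/13;  a_3 = 0;  u_2 = (u_1 − 0)/3 = -1/13
  u_2 = -1/13;  a_4 = 2;  u_3 = (u_2 − 2)/3 = -9/13
Digits: (0, 0, 1, 0, 2).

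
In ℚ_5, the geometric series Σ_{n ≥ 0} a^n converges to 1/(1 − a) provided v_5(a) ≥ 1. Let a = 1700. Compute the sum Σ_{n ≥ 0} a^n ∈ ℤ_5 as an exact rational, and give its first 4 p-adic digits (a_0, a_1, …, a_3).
Σ a^n = 1/(1 − a) = -1/1699;  first 4 digits = (1, 0, 3, 3)

v_5(a) = 2 ≥ 1, so the series converges in ℤ_5 to 1/(1 − a) = 1/(1 − 1700) = -1/1699. Expand this rational in ℤ_5: compute digits iteratively via d_i = x_i mod 5, x_{i+1} = (x_i − d_i)/5. The first 4 digits are (1, 0, 3, 3).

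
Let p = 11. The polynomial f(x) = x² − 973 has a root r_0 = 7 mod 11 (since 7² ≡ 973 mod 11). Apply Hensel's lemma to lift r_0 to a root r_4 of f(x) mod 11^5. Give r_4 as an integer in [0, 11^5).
r_4 = 38551 (mod 161051)

Hensel's recurrence: r_{i+1} = r_i − f(r_i)·(f′(r_i))^{-1} mod 11^{i+2}, with f′(x) = 2x. Iterate:
  r_0 = 7 (mod 11)
  r_1 = 73 (mod 121)
  r_2 = 1283 (mod 1331)
  r_3 = 9269 (mod 14641)
  r_4 = 38551 (mod 161051)
Final: r_4 = 38551, and one checks f(r_4) ≡ 0 mod 11^5.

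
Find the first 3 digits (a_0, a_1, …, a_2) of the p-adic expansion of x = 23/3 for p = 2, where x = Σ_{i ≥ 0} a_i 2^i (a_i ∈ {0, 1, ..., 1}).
(a_0, …, a_2) = (1, 0, 1)

v_2(23/3) = 0 (numerator and denominator both coprime to 2), so x ∈ ℤ_2^×. Compute digits iteratively via a_i = x_i mod 2, x_{i+1} = (x_i − a_i)/2, with x_0 = x:
  x_0 = 23/3;  a_0 = 1;  x_1 = (x_0 − 1)/2 = 10/3
  x_1 = 10/3;  a_1 = 0;  x_2 = (x_1 − 0)/2 = 5/3
  x_2 = 5/3;  a_2 = 1;  x_3 = (x_2 − 1)/2 = 1/3
Digits: (1, 0, 1).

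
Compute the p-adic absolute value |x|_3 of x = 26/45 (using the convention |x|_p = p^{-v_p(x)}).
|26/45|_3 = 9

Step 1 — compute v_3(x) by factoring powers of 3 out of the numerator and denominator: v_3(26/45) = -2. Step 2 — apply |x|_p = p^{-v_p(x)} = 3^{2} = 9.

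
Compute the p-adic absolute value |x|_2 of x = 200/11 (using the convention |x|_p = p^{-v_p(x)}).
|200/11|_2 = 1/8

Step 1 — compute v_2(x) by factoring powers of 2 out of the numerator and denominator: v_2(200/11) = 3. Step 2 — apply |x|_p = p^{-v_p(x)} = 2^{-3} = 1/8.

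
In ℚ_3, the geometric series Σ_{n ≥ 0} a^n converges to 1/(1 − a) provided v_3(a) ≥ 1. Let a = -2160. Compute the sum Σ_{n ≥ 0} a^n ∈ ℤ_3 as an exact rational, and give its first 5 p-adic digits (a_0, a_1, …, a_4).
Σ a^n = 1/(1 − a) = 1/2161;  first 5 digits = (1, 0, 0, 1, 0)

v_3(a) = 3 ≥ 1, so the series converges in ℤ_3 to 1/(1 − a) = 1/(1 − (-2160)) = 1/2161. Expand this rational in ℤ_3: compute digits iteratively via d_i = x_i mod 3, x_{i+1} = (x_i − d_i)/3. The first 5 digits are (1, 0, 0, 1, 0).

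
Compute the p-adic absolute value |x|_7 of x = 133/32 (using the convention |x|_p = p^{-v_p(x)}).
|133/32|_7 = 1/7

Step 1 — compute v_7(x) by factoring powers of 7 out of the numerator and denominator: v_7(133/32) = 1. Step 2 — apply |x|_p = p^{-v_p(x)} = 7^{-1} = 1/7.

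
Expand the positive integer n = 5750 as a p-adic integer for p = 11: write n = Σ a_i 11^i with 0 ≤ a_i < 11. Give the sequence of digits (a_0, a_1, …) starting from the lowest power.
(a_0, a_1, …) = (8, 5, 3, 4)

Repeated division by 11 gives the digits low-to-high: 5750 = 8 + 5·11^1 + 3·11^2 + 4·11^3. Digit sequence: (8, 5, 3, 4).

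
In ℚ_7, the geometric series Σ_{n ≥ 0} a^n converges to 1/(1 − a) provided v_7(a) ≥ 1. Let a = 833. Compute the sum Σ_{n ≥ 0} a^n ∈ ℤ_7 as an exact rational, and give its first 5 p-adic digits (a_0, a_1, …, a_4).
Σ a^n = 1/(1 − a) = -1/832;  first 5 digits = (1, 0, 3, 2, 2)

v_7(a) = 2 ≥ 1, so the series converges in ℤ_7 to 1/(1 − a) = 1/(1 − 833) = -1/832. Expand this rational in ℤ_7: compute digits iteratively via d_i = x_i mod 7, x_{i+1} = (x_i − d_i)/7. The first 5 digits are (1, 0, 3, 2, 2).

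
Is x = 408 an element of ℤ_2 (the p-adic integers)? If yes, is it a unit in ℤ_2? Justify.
x ∈ ℤ_2 but not a unit; v_2(x) = 3 > 0

ℤ_2 = {x ∈ ℚ_2 : v_2(x) ≥ 0} and ℤ_2^× = {x ∈ ℤ_2 : v_2(x) = 0}. Here v_2(408) = v_2(num) − v_2(den) = 3; compare against these criteria.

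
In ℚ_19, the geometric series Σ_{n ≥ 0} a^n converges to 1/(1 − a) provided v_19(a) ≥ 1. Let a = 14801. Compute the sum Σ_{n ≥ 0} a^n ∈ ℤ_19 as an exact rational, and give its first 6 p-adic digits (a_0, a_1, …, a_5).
Σ a^n = 1/(1 − a) = -1/14800;  first 6 digits = (1, 0, 3, 2, 9, 12)

v_19(a) = 2 ≥ 1, so the series converges in ℤ_19 to 1/(1 − a) = 1/(1 − 14801) = -1/14800. Expand this rational in ℤ_19: compute digits iteratively via d_i = x_i mod 19, x_{i+1} = (x_i − d_i)/19. The first 6 digits are (1, 0, 3, 2, 9, 12).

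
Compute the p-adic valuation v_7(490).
v_7(490) = 2

v_7(n) is the largest exponent k such that 7^k divides n. Factor out: 490 = 7^2 · 10. (Sign doesn't affect v_p.) So v_7(490) = 2.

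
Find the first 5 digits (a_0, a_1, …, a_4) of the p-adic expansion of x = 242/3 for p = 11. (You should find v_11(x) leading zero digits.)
(a_0, …, a_4) = (0, 0, 8, 3, 7)

v_11(242/3) = 2, so a_0 = ... = a_1 = 0. Factor out: x = 11^2 · u with u = 2/3 a unit in ℤ_11. Expand u iteratively via a_{v+i} = u_i mod 11, u_{i+1} = (u_i − a_{v+i})/11:
  u_0 = 2/3;  a_2 = 8;  u_1 = (u_0 − 8)/11 = -2/3
  u_1 = -2/3;  a_3 = 3;  u_2 = (u_1 − 3)/11 = -1/3
  u_2 = -1/3;  a_4 = 7;  u_3 = (u_2 − 7)/11 = -2/3
Digits: (0, 0, 8, 3, 7).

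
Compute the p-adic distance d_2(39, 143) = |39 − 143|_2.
d_2(39, 143) = 1/8

Step 1 — x − y = 39 − 143 = -104. Step 2 — v_2(-104) = 3 (factor: -104 = −(2^3 · 13); the sign does not affect v_p). Step 3 — |x − y|_2 = 2^{-3} = 1/8.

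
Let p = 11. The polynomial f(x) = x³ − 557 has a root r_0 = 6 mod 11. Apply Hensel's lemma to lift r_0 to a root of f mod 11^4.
r_3 = 11512 (mod 14641)

Hensel: r_{i+1} = r_i − f(r_i)/f′(r_i) mod 11^{i+2}, where f′(x) = 3x². Iterate:
  r_0 = 6 (mod 11)
  r_1 = 17 (mod 121)
  r_2 = 864 (mod 1331)
  r_3 = 11512 (mod 14641)
Final: r = 11512 with f(r) ≡ 0 mod 11^4.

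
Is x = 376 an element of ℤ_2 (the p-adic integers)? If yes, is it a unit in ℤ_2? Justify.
x ∈ ℤ_2 but not a unit; v_2(x) = 3 > 0

ℤ_2 = {x ∈ ℚ_2 : v_2(x) ≥ 0} and ℤ_2^× = {x ∈ ℤ_2 : v_2(x) = 0}. Here v_2(376) = v_2(num) − v_2(den) = 3; compare against these criteria.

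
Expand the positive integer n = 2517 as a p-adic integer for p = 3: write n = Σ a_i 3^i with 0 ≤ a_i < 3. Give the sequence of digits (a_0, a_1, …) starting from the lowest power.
(a_0, a_1, …) = (0, 2, 0, 0, 1, 1, 0, 1)

Repeated division by 3 gives the digits low-to-high: 2517 = 2·3^1 + 1·3^4 + 1·3^5 + 1·3^7. Digit sequence: (0, 2, 0, 0, 1, 1, 0, 1).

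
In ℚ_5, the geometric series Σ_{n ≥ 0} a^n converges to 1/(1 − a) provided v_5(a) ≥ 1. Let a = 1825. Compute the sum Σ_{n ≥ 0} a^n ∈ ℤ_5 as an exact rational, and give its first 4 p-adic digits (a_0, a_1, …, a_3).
Σ a^n = 1/(1 − a) = -1/1824;  first 4 digits = (1, 0, 3, 4)

v_5(a) = 2 ≥ 1, so the series converges in ℤ_5 to 1/(1 − a) = 1/(1 − 1825) = -1/1824. Expand this rational in ℤ_5: compute digits iteratively via d_i = x_i mod 5, x_{i+1} = (x_i − d_i)/5. The first 4 digits are (1, 0, 3, 4).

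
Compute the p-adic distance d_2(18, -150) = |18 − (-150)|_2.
d_2(18, -150) = 1/8

Step 1 — x − y = 18 − (-150) = 168. Step 2 — v_2(168) = 3 (factor: 168 = (2^3 · 21); the sign does not affect v_p). Step 3 — |x − y|_2 = 2^{-3} = 1/8.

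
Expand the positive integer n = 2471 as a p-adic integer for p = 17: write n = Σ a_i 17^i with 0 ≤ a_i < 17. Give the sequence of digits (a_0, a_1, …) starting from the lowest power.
(a_0, a_1, …) = (6, 9, 8)

Repeated division by 17 gives the digits low-to-high: 2471 = 6 + 9·17^1 + 8·17^2. Digit sequence: (6, 9, 8).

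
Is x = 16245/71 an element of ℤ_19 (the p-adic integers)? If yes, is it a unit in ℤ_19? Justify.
x ∈ ℤ_19 but not a unit; v_19(x) = 2 > 0

ℤ_19 = {x ∈ ℚ_19 : v_19(x) ≥ 0} and ℤ_19^× = {x ∈ ℤ_19 : v_19(x) = 0}. Here v_19(16245/71) = v_19(num) − v_19(den) = 2; compare against these criteria.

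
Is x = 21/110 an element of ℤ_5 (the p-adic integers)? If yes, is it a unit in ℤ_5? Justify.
x ∉ ℤ_5 (v_5(x) = -1 < 0)

ℤ_5 = {x ∈ ℚ_5 : v_5(x) ≥ 0} and ℤ_5^× = {x ∈ ℤ_5 : v_5(x) = 0}. Here v_5(21/110) = v_5(num) − v_5(den) = -1; compare against these criteria.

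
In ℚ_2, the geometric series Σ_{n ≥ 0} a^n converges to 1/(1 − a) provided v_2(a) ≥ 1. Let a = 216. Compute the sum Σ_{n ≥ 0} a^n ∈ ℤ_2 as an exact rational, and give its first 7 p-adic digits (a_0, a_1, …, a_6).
Σ a^n = 1/(1 − a) = -1/215;  first 7 digits = (1, 0, 0, 1, 1, 0, 0)

v_2(a) = 3 ≥ 1, so the series converges in ℤ_2 to 1/(1 − a) = 1/(1 − 216) = -1/215. Expand this rational in ℤ_2: compute digits iteratively via d_i = x_i mod 2, x_{i+1} = (x_i − d_i)/2. The first 7 digits are (1, 0, 0, 1, 1, 0, 0).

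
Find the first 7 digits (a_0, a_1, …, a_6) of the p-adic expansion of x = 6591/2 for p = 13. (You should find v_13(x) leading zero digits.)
(a_0, …, a_6) = (0, 0, 0, 8, 6, 6, 6)

v_13(6591/2) = 3, so a_0 = ... = a_2 = 0. Factor out: x = 13^3 · u with u = 3/2 a unit in ℤ_13. Expand u iteratively via a_{v+i} = u_i mod 13, u_{i+1} = (u_i − a_{v+i})/13:
  u_0 = 3/2;  a_3 = 8;  u_1 = (u_0 − 8)/13 = -1/2
  u_1 = -1/2;  a_4 = 6;  u_2 = (u_1 − 6)/13 = -1/2
  u_2 = -1/2;  a_5 = 6;  u_3 = (u_2 − 6)/13 = -1/2
  u_3 = -1/2;  a_6 = 6;  u_4 = (u_3 − 6)/13 = -1/2
Digits: (0, 0, 0, 8, 6, 6, 6).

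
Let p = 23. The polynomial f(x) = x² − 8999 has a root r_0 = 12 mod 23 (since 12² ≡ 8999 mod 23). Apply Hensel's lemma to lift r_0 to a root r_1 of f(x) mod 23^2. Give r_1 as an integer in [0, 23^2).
r_1 = 403 (mod 529)

Hensel's recurrence: r_{i+1} = r_i − f(r_i)·(f′(r_i))^{-1} mod 23^{i+2}, with f′(x) = 2x. Iterate:
  r_0 = 12 (mod 23)
  r_1 = 403 (mod 529)
Final: r_1 = 403, and one checks f(r_1) ≡ 0 mod 23^2.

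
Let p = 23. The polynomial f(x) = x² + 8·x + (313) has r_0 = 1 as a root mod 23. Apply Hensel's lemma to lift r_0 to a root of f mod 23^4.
r_3 = 105134 (mod 279841)

Hensel: r_{i+1} = r_i − f(r_i)·(f′(r_i))^{-1} mod 23^{i+2}, f′(x) = 2x + 8. Iterate:
  r_0 = 1 (mod 23)
  r_1 = 392 (mod 529)
  r_2 = 7798 (mod 12167)
  r_3 = 105134 (mod 279841)
Final: r = 105134 satisfies f(r) ≡ 0 mod 23^4.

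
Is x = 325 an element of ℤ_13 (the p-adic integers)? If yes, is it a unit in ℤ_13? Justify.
x ∈ ℤ_13 but not a unit; v_13(x) = 1 > 0

ℤ_13 = {x ∈ ℚ_13 : v_13(x) ≥ 0} and ℤ_13^× = {x ∈ ℤ_13 : v_13(x) = 0}. Here v_13(325) = v_13(num) − v_13(den) = 1; compare against these criteria.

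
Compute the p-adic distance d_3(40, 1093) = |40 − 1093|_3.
d_3(40, 1093) = 1/81

Step 1 — x − y = 40 − 1093 = -1053. Step 2 — v_3(-1053) = 4 (factor: -1053 = −(3^4 · 13); the sign does not affect v_p). Step 3 — |x − y|_3 = 3^{-4} = 1/81.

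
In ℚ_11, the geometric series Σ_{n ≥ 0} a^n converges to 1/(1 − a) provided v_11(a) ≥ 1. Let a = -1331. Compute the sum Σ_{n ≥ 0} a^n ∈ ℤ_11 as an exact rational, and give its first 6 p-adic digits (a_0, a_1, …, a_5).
Σ a^n = 1/(1 − a) = 1/1332;  first 6 digits = (1, 0, 0, 10, 10, 10)

v_11(a) = 3 ≥ 1, so the series converges in ℤ_11 to 1/(1 − a) = 1/(1 − (-1331)) = 1/1332. Expand this rational in ℤ_11: compute digits iteratively via d_i = x_i mod 11, x_{i+1} = (x_i − d_i)/11. The first 6 digits are (1, 0, 0, 10, 10, 10).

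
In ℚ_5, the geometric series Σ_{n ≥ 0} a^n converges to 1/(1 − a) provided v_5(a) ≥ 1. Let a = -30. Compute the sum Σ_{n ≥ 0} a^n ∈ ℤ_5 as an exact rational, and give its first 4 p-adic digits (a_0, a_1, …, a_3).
Σ a^n = 1/(1 − a) = 1/31;  first 4 digits = (1, 4, 4, 0)

v_5(a) = 1 ≥ 1, so the series converges in ℤ_5 to 1/(1 − a) = 1/(1 − (-30)) = 1/31. Expand this rational in ℤ_5: compute digits iteratively via d_i = x_i mod 5, x_{i+1} = (x_i − d_i)/5. The first 4 digits are (1, 4, 4, 0).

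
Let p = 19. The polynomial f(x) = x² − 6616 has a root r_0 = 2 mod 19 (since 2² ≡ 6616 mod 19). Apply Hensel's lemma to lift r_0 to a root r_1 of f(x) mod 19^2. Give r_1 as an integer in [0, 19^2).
r_1 = 211 (mod 361)

Hensel's recurrence: r_{i+1} = r_i − f(r_i)·(f′(r_i))^{-1} mod 19^{i+2}, with f′(x) = 2x. Iterate:
  r_0 = 2 (mod 19)
  r_1 = 211 (mod 361)
Final: r_1 = 211, and one checks f(r_1) ≡ 0 mod 19^2.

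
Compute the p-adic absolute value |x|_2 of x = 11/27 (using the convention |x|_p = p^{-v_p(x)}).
|11/27|_2 = 1

Step 1 — compute v_2(x) by factoring powers of 2 out of the numerator and denominator: v_2(11/27) = 0. Step 2 — apply |x|_p = p^{-v_p(x)} = 2^{0} = 1.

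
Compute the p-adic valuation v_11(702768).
v_11(702768) = 4

v_11(n) is the largest exponent k such that 11^k divides n. Factor out: 702768 = 11^4 · 48. (Sign doesn't affect v_p.) So v_11(702768) = 4.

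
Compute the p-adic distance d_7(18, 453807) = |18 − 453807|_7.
d_7(18, 453807) = 1/16807

Step 1 — x − y = 18 − 453807 = -453789. Step 2 — v_7(-453789) = 5 (factor: -453789 = −(7^5 · 27); the sign does not affect v_p). Step 3 — |x − y|_7 = 7^{-5} = 1/16807.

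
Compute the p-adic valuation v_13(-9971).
v_13(-9971) = 2

v_13(n) is the largest exponent k such that 13^k divides n. Factor out: -9971 = -13^2 · 59. (Sign doesn't affect v_p.) So v_13(-9971) = 2.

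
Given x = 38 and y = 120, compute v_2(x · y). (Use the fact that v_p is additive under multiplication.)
v_2(4560) = 4

v_p(x) = 1 (factor: 38 = 2^1 · 19); v_p(y) = 3 (factor: 120 = 2^3 · 15). Additivity: v_p(xy) = v_p(x) + v_p(y) = 1 + 3 = 4. (Direct check: xy = 4560 = 2^4 · (285).)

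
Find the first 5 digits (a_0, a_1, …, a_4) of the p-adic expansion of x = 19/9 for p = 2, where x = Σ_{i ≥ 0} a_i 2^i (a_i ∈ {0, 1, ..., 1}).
(a_0, …, a_4) = (1, 1, 0, 1, 1)

v_2(19/9) = 0 (numerator and denominator both coprime to 2), so x ∈ ℤ_2^×. Compute digits iteratively via a_i = x_i mod 2, x_{i+1} = (x_i − a_i)/2, with x_0 = x:
  x_0 = 19/9;  a_0 = 1;  x_1 = (x_0 − 1)/2 = 5/9
  x_1 = 5/9;  a_1 = 1;  x_2 = (x_1 − 1)/2 = -2/9
  x_2 = -2/9;  a_2 = 0;  x_3 = (x_2 − 0)/2 = -1/9
  x_3 = -1/9;  a_3 = 1;  x_4 = (x_3 − 1)/2 = -5/9
  x_4 = -5/9;  a_4 = 1;  x_5 = (x_4 − 1)/2 = -7/9
Digits: (1, 1, 0, 1, 1).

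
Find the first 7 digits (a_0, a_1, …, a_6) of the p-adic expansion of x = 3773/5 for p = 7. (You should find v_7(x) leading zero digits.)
(a_0, …, a_6) = (0, 0, 0, 5, 1, 4, 5)

v_7(3773/5) = 3, so a_0 = ... = a_2 = 0. Factor out: x = 7^3 · u with u = 11/5 a unit in ℤ_7. Expand u iteratively via a_{v+i} = u_i mod 7, u_{i+1} = (u_i − a_{v+i})/7:
  u_0 = 11/5;  a_3 = 5;  u_1 = (u_0 − 5)/7 = -2/5
  u_1 = -2/5;  a_4 = 1;  u_2 = (u_1 − 1)/7 = -1/5
  u_2 = -1/5;  a_5 = 4;  u_3 = (u_2 − 4)/7 = -3/5
  u_3 = -3/5;  a_6 = 5;  u_4 = (u_3 − 5)/7 = -4/5
Digits: (0, 0, 0, 5, 1, 4, 5).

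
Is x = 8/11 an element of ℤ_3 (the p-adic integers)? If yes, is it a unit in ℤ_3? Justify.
x ∈ ℤ_3^× (unit); v_3(x) = 0

ℤ_3 = {x ∈ ℚ_3 : v_3(x) ≥ 0} and ℤ_3^× = {x ∈ ℤ_3 : v_3(x) = 0}. Here v_3(8/11) = v_3(num) − v_3(den) = 0; compare against these criteria.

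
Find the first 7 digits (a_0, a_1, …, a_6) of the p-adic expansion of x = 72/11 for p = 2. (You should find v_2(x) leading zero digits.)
(a_0, …, a_6) = (0, 0, 0, 1, 1, 0, 1)

v_2(72/11) = 3, so a_0 = ... = a_2 = 0. Factor out: x = 2^3 · u with u = 9/11 a unit in ℤ_2. Expand u iteratively via a_{v+i} = u_i mod 2, u_{i+1} = (u_i − a_{v+i})/2:
  u_0 = 9/11;  a_3 = 1;  u_1 = (u_0 − 1)/2 = -1/11
  u_1 = -1/11;  a_4 = 1;  u_2 = (u_1 − 1)/2 = -6/11
  u_2 = -6/11;  a_5 = 0;  u_3 = (u_2 − 0)/2 = -3/11
  u_3 = -3/11;  a_6 = 1;  u_4 = (u_3 − 1)/2 = -7/11
Digits: (0, 0, 0, 1, 1, 0, 1).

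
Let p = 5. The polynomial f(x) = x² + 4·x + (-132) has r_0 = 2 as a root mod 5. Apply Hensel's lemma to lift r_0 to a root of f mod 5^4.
r_3 = 192 (mod 625)

Hensel: r_{i+1} = r_i − f(r_i)·(f′(r_i))^{-1} mod 5^{i+2}, f′(x) = 2x + 4. Iterate:
  r_0 = 2 (mod 5)
  r_1 = 17 (mod 25)
  r_2 = 67 (mod 125)
  r_3 = 192 (mod 625)
Final: r = 192 satisfies f(r) ≡ 0 mod 5^4.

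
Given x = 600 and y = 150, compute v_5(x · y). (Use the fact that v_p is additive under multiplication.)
v_5(90000) = 4

v_p(x) = 2 (factor: 600 = 5^2 · 24); v_p(y) = 2 (factor: 150 = 5^2 · 6). Additivity: v_p(xy) = v_p(x) + v_p(y) = 2 + 2 = 4. (Direct check: xy = 90000 = 5^4 · (144).)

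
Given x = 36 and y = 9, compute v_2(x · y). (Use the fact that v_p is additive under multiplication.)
v_2(324) = 2

v_p(x) = 2 (factor: 36 = 2^2 · 9); v_p(y) = 0 (factor: 9 = 2^0 · 9). Additivity: v_p(xy) = v_p(x) + v_p(y) = 2 + 0 = 2. (Direct check: xy = 324 = 2^2 · (81).)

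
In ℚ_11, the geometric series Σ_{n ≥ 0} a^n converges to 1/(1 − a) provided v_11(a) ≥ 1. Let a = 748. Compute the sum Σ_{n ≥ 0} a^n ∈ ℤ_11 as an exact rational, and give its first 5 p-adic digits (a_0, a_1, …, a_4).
Σ a^n = 1/(1 − a) = -1/747;  first 5 digits = (1, 2, 10, 10, 5)

v_11(a) = 1 ≥ 1, so the series converges in ℤ_11 to 1/(1 − a) = 1/(1 − 748) = -1/747. Expand this rational in ℤ_11: compute digits iteratively via d_i = x_i mod 11, x_{i+1} = (x_i − d_i)/11. The first 5 digits are (1, 2, 10, 10, 5).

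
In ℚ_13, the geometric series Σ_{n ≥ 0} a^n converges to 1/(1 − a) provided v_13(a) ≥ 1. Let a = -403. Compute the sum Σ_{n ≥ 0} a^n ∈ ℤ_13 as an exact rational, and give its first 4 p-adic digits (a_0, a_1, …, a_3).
Σ a^n = 1/(1 − a) = 1/404;  first 4 digits = (1, 8, 9, 0)

v_13(a) = 1 ≥ 1, so the series converges in ℤ_13 to 1/(1 − a) = 1/(1 − (-403)) = 1/404. Expand this rational in ℤ_13: compute digits iteratively via d_i = x_i mod 13, x_{i+1} = (x_i − d_i)/13. The first 4 digits are (1, 8, 9, 0).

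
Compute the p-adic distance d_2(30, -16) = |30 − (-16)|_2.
d_2(30, -16) = 1/2

Step 1 — x − y = 30 − (-16) = 46. Step 2 — v_2(46) = 1 (factor: 46 = (2^1 · 23); the sign does not affect v_p). Step 3 — |x − y|_2 = 2^{-1} = 1/2.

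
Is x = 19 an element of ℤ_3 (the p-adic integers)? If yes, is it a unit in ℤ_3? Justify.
x ∈ ℤ_3^× (unit); v_3(x) = 0

ℤ_3 = {x ∈ ℚ_3 : v_3(x) ≥ 0} and ℤ_3^× = {x ∈ ℤ_3 : v_3(x) = 0}. Here v_3(19) = v_3(num) − v_3(den) = 0; compare against these criteria.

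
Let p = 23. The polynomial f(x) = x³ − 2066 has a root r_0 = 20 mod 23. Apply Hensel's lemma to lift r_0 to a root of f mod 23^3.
r_2 = 4620 (mod 12167)

Hensel: r_{i+1} = r_i − f(r_i)/f′(r_i) mod 23^{i+2}, where f′(x) = 3x². Iterate:
  r_0 = 20 (mod 23)
  r_1 = 388 (mod 529)
  r_2 = 4620 (mod 12167)
Final: r = 4620 with f(r) ≡ 0 mod 23^3.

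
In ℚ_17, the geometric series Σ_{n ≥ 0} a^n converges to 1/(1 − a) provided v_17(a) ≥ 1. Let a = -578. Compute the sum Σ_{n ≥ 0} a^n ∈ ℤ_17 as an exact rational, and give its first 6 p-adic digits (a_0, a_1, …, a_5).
Σ a^n = 1/(1 − a) = 1/579;  first 6 digits = (1, 0, 15, 16, 3, 0)

v_17(a) = 2 ≥ 1, so the series converges in ℤ_17 to 1/(1 − a) = 1/(1 − (-578)) = 1/579. Expand this rational in ℤ_17: compute digits iteratively via d_i = x_i mod 17, x_{i+1} = (x_i − d_i)/17. The first 6 digits are (1, 0, 15, 16, 3, 0).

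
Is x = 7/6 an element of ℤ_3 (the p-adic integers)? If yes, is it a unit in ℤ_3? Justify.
x ∉ ℤ_3 (v_3(x) = -1 < 0)

ℤ_3 = {x ∈ ℚ_3 : v_3(x) ≥ 0} and ℤ_3^× = {x ∈ ℤ_3 : v_3(x) = 0}. Here v_3(7/6) = v_3(num) − v_3(den) = -1; compare against these criteria.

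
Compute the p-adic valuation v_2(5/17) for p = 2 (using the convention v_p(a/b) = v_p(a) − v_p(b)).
v_2(5/17) = 0

Factor powers of 2 from the numerator and denominator of the reduced fraction: 5 = 2^0 · 5 and 17 = 2^0 · 17. Apply v_p(a/b) = v_p(a) − v_p(b): v_2(5/17) = 0 − 0 = 0.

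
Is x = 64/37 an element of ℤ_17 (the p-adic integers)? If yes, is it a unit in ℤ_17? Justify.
x ∈ ℤ_17^× (unit); v_17(x) = 0

ℤ_17 = {x ∈ ℚ_17 : v_17(x) ≥ 0} and ℤ_17^× = {x ∈ ℤ_17 : v_17(x) = 0}. Here v_17(64/37) = v_17(num) − v_17(den) = 0; compare against these criteria.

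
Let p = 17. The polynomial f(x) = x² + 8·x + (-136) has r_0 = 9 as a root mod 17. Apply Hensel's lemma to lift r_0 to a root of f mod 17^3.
r_2 = 4310 (mod 4913)

Hensel: r_{i+1} = r_i − f(r_i)·(f′(r_i))^{-1} mod 17^{i+2}, f′(x) = 2x + 8. Iterate:
  r_0 = 9 (mod 17)
  r_1 = 264 (mod 289)
  r_2 = 4310 (mod 4913)
Final: r = 4310 satisfies f(r) ≡ 0 mod 17^3.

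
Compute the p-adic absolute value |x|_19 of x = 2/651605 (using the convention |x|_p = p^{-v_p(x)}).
|2/651605|_19 = 130321

Step 1 — compute v_19(x) by factoring powers of 19 out of the numerator and denominator: v_19(2/651605) = -4. Step 2 — apply |x|_p = p^{-v_p(x)} = 19^{4} = 130321.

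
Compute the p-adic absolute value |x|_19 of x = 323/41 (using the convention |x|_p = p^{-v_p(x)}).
|323/41|_19 = 1/19

Step 1 — compute v_19(x) by factoring powers of 19 out of the numerator and denominator: v_19(323/41) = 1. Step 2 — apply |x|_p = p^{-v_p(x)} = 19^{-1} = 1/19.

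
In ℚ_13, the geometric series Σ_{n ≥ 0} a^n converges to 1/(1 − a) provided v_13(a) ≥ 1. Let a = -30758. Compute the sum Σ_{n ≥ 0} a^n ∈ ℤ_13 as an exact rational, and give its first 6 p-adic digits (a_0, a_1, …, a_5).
Σ a^n = 1/(1 − a) = 1/30759;  first 6 digits = (1, 0, 0, 12, 11, 12)

v_13(a) = 3 ≥ 1, so the series converges in ℤ_13 to 1/(1 − a) = 1/(1 − (-30758)) = 1/30759. Expand this rational in ℤ_13: compute digits iteratively via d_i = x_i mod 13, x_{i+1} = (x_i − d_i)/13. The first 6 digits are (1, 0, 0, 12, 11, 12).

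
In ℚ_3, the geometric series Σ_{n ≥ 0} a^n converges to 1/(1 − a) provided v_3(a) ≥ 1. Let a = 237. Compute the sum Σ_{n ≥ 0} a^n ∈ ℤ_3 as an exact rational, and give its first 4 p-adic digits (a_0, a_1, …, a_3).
Σ a^n = 1/(1 − a) = -1/236;  first 4 digits = (1, 1, 0, 2)

v_3(a) = 1 ≥ 1, so the series converges in ℤ_3 to 1/(1 − a) = 1/(1 − 237) = -1/236. Expand this rational in ℤ_3: compute digits iteratively via d_i = x_i mod 3, x_{i+1} = (x_i − d_i)/3. The first 4 digits are (1, 1, 0, 2).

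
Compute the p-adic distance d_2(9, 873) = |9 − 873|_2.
d_2(9, 873) = 1/32

Step 1 — x − y = 9 − 873 = -864. Step 2 — v_2(-864) = 5 (factor: -864 = −(2^5 · 27); the sign does not affect v_p). Step 3 — |x − y|_2 = 2^{-5} = 1/32.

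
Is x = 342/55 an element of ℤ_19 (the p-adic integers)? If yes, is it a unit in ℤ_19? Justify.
x ∈ ℤ_19 but not a unit; v_19(x) = 1 > 0

ℤ_19 = {x ∈ ℚ_19 : v_19(x) ≥ 0} and ℤ_19^× = {x ∈ ℤ_19 : v_19(x) = 0}. Here v_19(342/55) = v_19(num) − v_19(den) = 1; compare against these criteria.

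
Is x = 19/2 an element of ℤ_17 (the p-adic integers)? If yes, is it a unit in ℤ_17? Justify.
x ∈ ℤ_17^× (unit); v_17(x) = 0

ℤ_17 = {x ∈ ℚ_17 : v_17(x) ≥ 0} and ℤ_17^× = {x ∈ ℤ_17 : v_17(x) = 0}. Here v_17(19/2) = v_17(num) − v_17(den) = 0; compare against these criteria.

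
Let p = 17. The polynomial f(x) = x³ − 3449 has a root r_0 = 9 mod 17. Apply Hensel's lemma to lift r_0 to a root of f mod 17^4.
r_3 = 30320 (mod 83521)

Hensel: r_{i+1} = r_i − f(r_i)/f′(r_i) mod 17^{i+2}, where f′(x) = 3x². Iterate:
  r_0 = 9 (mod 17)
  r_1 = 264 (mod 289)
  r_2 = 842 (mod 4913)
  r_3 = 30320 (mod 83521)
Final: r = 30320 with f(r) ≡ 0 mod 17^4.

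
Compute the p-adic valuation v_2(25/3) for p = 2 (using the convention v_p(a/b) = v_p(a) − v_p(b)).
v_2(25/3) = 0

Factor powers of 2 from the numerator and denominator of the reduced fraction: 25 = 2^0 · 25 and 3 = 2^0 · 3. Apply v_p(a/b) = v_p(a) − v_p(b): v_2(25/3) = 0 − 0 = 0.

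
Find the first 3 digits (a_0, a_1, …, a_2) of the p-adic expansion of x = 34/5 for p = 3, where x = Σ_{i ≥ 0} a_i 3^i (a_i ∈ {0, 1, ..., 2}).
(a_0, …, a_2) = (2, 1, 2)

v_3(34/5) = 0 (numerator and denominator both coprime to 3), so x ∈ ℤ_3^×. Compute digits iteratively via a_i = x_i mod 3, x_{i+1} = (x_i − a_i)/3, with x_0 = x:
  x_0 = 34/5;  a_0 = 2;  x_1 = (x_0 − 2)/3 = 8/5
  x_1 = 8/5;  a_1 = 1;  x_2 = (x_1 − 1)/3 = 1/5
  x_2 = 1/5;  a_2 = 2;  x_3 = (x_2 − 2)/3 = -3/5
Digits: (2, 1, 2).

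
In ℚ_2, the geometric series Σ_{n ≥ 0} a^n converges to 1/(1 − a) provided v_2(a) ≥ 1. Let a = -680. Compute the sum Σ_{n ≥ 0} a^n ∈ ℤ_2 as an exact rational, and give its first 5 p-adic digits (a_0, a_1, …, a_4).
Σ a^n = 1/(1 − a) = 1/681;  first 5 digits = (1, 0, 0, 1, 1)

v_2(a) = 3 ≥ 1, so the series converges in ℤ_2 to 1/(1 − a) = 1/(1 − (-680)) = 1/681. Expand this rational in ℤ_2: compute digits iteratively via d_i = x_i mod 2, x_{i+1} = (x_i − d_i)/2. The first 5 digits are (1, 0, 0, 1, 1).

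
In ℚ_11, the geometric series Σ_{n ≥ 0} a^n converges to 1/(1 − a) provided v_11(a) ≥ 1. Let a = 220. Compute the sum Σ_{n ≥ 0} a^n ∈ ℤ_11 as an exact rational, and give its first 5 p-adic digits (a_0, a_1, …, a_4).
Σ a^n = 1/(1 − a) = -1/219;  first 5 digits = (1, 9, 5, 6, 9)

v_11(a) = 1 ≥ 1, so the series converges in ℤ_11 to 1/(1 − a) = 1/(1 − 220) = -1/219. Expand this rational in ℤ_11: compute digits iteratively via d_i = x_i mod 11, x_{i+1} = (x_i − d_i)/11. The first 5 digits are (1, 9, 5, 6, 9).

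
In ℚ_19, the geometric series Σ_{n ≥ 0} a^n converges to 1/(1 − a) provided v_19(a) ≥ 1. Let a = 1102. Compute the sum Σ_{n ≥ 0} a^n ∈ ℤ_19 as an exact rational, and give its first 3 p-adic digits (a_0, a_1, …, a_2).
Σ a^n = 1/(1 − a) = -1/1101;  first 3 digits = (1, 1, 4)

v_19(a) = 1 ≥ 1, so the series converges in ℤ_19 to 1/(1 − a) = 1/(1 − 1102) = -1/1101. Expand this rational in ℤ_19: compute digits iteratively via d_i = x_i mod 19, x_{i+1} = (x_i − d_i)/19. The first 3 digits are (1, 1, 4).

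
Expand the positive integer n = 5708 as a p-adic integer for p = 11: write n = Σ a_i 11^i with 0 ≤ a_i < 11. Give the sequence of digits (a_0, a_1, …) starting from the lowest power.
(a_0, a_1, …) = (10, 1, 3, 4)

Repeated division by 11 gives the digits low-to-high: 5708 = 10 + 1·11^1 + 3·11^2 + 4·11^3. Digit sequence: (10, 1, 3, 4).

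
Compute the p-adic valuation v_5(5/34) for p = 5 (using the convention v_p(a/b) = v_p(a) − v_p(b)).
v_5(5/34) = 1

Factor powers of 5 from the numerator and denominator of the reduced fraction: 5 = 5^1 · 1 and 34 = 5^0 · 34. Apply v_p(a/b) = v_p(a) − v_p(b): v_5(5/34) = 1 − 0 = 1.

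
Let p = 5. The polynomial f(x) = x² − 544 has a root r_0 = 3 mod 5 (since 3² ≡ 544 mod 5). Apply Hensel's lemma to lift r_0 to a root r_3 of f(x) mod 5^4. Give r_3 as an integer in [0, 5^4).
r_3 = 388 (mod 625)

Hensel's recurrence: r_{i+1} = r_i − f(r_i)·(f′(r_i))^{-1} mod 5^{i+2}, with f′(x) = 2x. Iterate:
  r_0 = 3 (mod 5)
  r_1 = 13 (mod 25)
  r_2 = 13 (mod 125)
  r_3 = 388 (mod 625)
Final: r_3 = 388, and one checks f(r_3) ≡ 0 mod 5^4.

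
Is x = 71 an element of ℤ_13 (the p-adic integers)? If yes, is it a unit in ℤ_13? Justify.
x ∈ ℤ_13^× (unit); v_13(x) = 0

ℤ_13 = {x ∈ ℚ_13 : v_13(x) ≥ 0} and ℤ_13^× = {x ∈ ℤ_13 : v_13(x) = 0}. Here v_13(71) = v_13(num) − v_13(den) = 0; compare against these criteria.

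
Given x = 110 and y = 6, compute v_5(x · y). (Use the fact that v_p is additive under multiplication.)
v_5(660) = 1

v_p(x) = 1 (factor: 110 = 5^1 · 22); v_p(y) = 0 (factor: 6 = 5^0 · 6). Additivity: v_p(xy) = v_p(x) + v_p(y) = 1 + 0 = 1. (Direct check: xy = 660 = 5^1 · (132).)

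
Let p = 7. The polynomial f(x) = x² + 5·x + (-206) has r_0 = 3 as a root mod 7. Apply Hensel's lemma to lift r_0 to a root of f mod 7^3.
r_2 = 73 (mod 343)

Hensel: r_{i+1} = r_i − f(r_i)·(f′(r_i))^{-1} mod 7^{i+2}, f′(x) = 2x + 5. Iterate:
  r_0 = 3 (mod 7)
  r_1 = 24 (mod 49)
  r_2 = 73 (mod 343)
Final: r = 73 satisfies f(r) ≡ 0 mod 7^3.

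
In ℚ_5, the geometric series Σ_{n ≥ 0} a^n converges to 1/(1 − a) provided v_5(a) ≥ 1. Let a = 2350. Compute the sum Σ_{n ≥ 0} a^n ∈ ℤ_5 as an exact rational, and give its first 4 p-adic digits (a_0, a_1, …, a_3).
Σ a^n = 1/(1 − a) = -1/2349;  first 4 digits = (1, 0, 4, 3)

v_5(a) = 2 ≥ 1, so the series converges in ℤ_5 to 1/(1 − a) = 1/(1 − 2350) = -1/2349. Expand this rational in ℤ_5: compute digits iteratively via d_i = x_i mod 5, x_{i+1} = (x_i − d_i)/5. The first 4 digits are (1, 0, 4, 3).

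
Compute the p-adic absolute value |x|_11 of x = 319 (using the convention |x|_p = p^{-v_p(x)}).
|319|_11 = 1/11

Step 1 — compute v_11(x) by factoring powers of 11 out of the numerator and denominator: v_11(319) = 1. Step 2 — apply |x|_p = p^{-v_p(x)} = 11^{-1} = 1/11.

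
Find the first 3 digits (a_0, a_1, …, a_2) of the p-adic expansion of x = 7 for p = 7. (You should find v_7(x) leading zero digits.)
(a_0, …, a_2) = (0, 1, 0)

v_7(7) = 1, so a_0 = ... = a_0 = 0. Factor out: x = 7^1 · u with u = 1 a unit in ℤ_7. Expand u iteratively via a_{v+i} = u_i mod 7, u_{i+1} = (u_i − a_{v+i})/7:
  u_0 = 1;  a_1 = 1;  u_1 = (u_0 − 1)/7 = 0
  u_1 = 0;  a_2 = 0;  u_2 = (u_1 − 0)/7 = 0
Digits: (0, 1, 0).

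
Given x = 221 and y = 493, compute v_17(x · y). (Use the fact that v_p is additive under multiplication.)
v_17(108953) = 2

v_p(x) = 1 (factor: 221 = 17^1 · 13); v_p(y) = 1 (factor: 493 = 17^1 · 29). Additivity: v_p(xy) = v_p(x) + v_p(y) = 1 + 1 = 2. (Direct check: xy = 108953 = 17^2 · (377).)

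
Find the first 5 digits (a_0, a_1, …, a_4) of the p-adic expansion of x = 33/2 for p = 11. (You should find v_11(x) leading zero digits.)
(a_0, …, a_4) = (0, 7, 5, 5, 5)

v_11(33/2) = 1, so a_0 = ... = a_0 = 0. Factor out: x = 11^1 · u with u = 3/2 a unit in ℤ_11. Expand u iteratively via a_{v+i} = u_i mod 11, u_{i+1} = (u_i − a_{v+i})/11:
  u_0 = 3/2;  a_1 = 7;  u_1 = (u_0 − 7)/11 = -1/2
  u_1 = -1/2;  a_2 = 5;  u_2 = (u_1 − 5)/11 = -1/2
  u_2 = -1/2;  a_3 = 5;  u_3 = (u_2 − 5)/11 = -1/2
  u_3 = -1/2;  a_4 = 5;  u_4 = (u_3 − 5)/11 = -1/2
Digits: (0, 7, 5, 5, 5).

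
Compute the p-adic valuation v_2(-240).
v_2(-240) = 4

v_2(n) is the largest exponent k such that 2^k divides n. Factor out: -240 = -2^4 · 15. (Sign doesn't affect v_p.) So v_2(-240) = 4.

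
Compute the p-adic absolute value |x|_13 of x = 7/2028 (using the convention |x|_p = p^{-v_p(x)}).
|7/2028|_13 = 169

Step 1 — compute v_13(x) by factoring powers of 13 out of the numerator and denominator: v_13(7/2028) = -2. Step 2 — apply |x|_p = p^{-v_p(x)} = 13^{2} = 169.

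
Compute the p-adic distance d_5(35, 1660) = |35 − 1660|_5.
d_5(35, 1660) = 1/125

Step 1 — x − y = 35 − 1660 = -1625. Step 2 — v_5(-1625) = 3 (factor: -1625 = −(5^3 · 13); the sign does not affect v_p). Step 3 — |x − y|_5 = 5^{-3} = 1/125.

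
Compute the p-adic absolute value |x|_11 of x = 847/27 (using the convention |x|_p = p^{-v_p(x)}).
|847/27|_11 = 1/121

Step 1 — compute v_11(x) by factoring powers of 11 out of the numerator and denominator: v_11(847/27) = 2. Step 2 — apply |x|_p = p^{-v_p(x)} = 11^{-2} = 1/121.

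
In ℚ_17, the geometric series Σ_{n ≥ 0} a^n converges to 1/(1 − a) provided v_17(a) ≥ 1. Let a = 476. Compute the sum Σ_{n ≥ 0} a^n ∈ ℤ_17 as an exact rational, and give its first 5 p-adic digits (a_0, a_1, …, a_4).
Σ a^n = 1/(1 − a) = -1/475;  first 5 digits = (1, 11, 3, 0, 6)

v_17(a) = 1 ≥ 1, so the series converges in ℤ_17 to 1/(1 − a) = 1/(1 − 476) = -1/475. Expand this rational in ℤ_17: compute digits iteratively via d_i = x_i mod 17, x_{i+1} = (x_i − d_i)/17. The first 5 digits are (1, 11, 3, 0, 6).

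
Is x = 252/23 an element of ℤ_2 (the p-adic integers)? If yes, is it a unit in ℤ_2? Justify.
x ∈ ℤ_2 but not a unit; v_2(x) = 2 > 0

ℤ_2 = {x ∈ ℚ_2 : v_2(x) ≥ 0} and ℤ_2^× = {x ∈ ℤ_2 : v_2(x) = 0}. Here v_2(252/23) = v_2(num) − v_2(den) = 2; compare against these criteria.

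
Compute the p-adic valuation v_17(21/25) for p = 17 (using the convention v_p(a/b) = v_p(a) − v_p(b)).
v_17(21/25) = 0

Factor powers of 17 from the numerator and denominator of the reduced fraction: 21 = 17^0 · 21 and 25 = 17^0 · 25. Apply v_p(a/b) = v_p(a) − v_p(b): v_17(21/25) = 0 − 0 = 0.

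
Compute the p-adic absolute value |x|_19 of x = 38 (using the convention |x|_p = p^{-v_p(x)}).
|38|_19 = 1/19

Step 1 — compute v_19(x) by factoring powers of 19 out of the numerator and denominator: v_19(38) = 1. Step 2 — apply |x|_p = p^{-v_p(x)} = 19^{-1} = 1/19.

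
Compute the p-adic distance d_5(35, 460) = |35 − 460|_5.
d_5(35, 460) = 1/25

Step 1 — x − y = 35 − 460 = -425. Step 2 — v_5(-425) = 2 (factor: -425 = −(5^2 · 17); the sign does not affect v_p). Step 3 — |x − y|_5 = 5^{-2} = 1/25.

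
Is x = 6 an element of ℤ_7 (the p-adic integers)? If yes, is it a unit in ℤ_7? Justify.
x ∈ ℤ_7^× (unit); v_7(x) = 0

ℤ_7 = {x ∈ ℚ_7 : v_7(x) ≥ 0} and ℤ_7^× = {x ∈ ℤ_7 : v_7(x) = 0}. Here v_7(6) = v_7(num) − v_7(den) = 0; compare against these criteria.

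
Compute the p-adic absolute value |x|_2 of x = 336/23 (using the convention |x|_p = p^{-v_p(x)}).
|336/23|_2 = 1/16

Step 1 — compute v_2(x) by factoring powers of 2 out of the numerator and denominator: v_2(336/23) = 4. Step 2 — apply |x|_p = p^{-v_p(x)} = 2^{-4} = 1/16.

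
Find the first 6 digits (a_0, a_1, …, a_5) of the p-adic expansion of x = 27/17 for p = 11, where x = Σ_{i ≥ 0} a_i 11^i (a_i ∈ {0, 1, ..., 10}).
(a_0, …, a_5) = (10, 7, 9, 3, 10, 1)

v_11(27/17) = 0 (numerator and denominator both coprime to 11), so x ∈ ℤ_11^×. Compute digits iteratively via a_i = x_i mod 11, x_{i+1} = (x_i − a_i)/11, with x_0 = x:
  x_0 = 27/17;  a_0 = 10;  x_1 = (x_0 − 10)/11 = -13/17
  x_1 = -13/17;  a_1 = 7;  x_2 = (x_1 − 7)/11 = -12/17
  x_2 = -12/17;  a_2 = 9;  x_3 = (x_2 − 9)/11 = -15/17
  x_3 = -15/17;  a_3 = 3;  x_4 = (x_3 − 3)/11 = -6/17
  x_4 = -6/17;  a_4 = 10;  x_5 = (x_4 − 10)/11 = -16/17
  x_5 = -16/17;  a_5 = 1;  x_6 = (x_5 − 1)/11 = -3/17
Digits: (10, 7, 9, 3, 10, 1).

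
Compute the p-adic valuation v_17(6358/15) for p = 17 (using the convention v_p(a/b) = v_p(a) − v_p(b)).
v_17(6358/15) = 2

Factor powers of 17 from the numerator and denominator of the reduced fraction: 6358 = 17^2 · 22 and 15 = 17^0 · 15. Apply v_p(a/b) = v_p(a) − v_p(b): v_17(6358/15) = 2 − 0 = 2.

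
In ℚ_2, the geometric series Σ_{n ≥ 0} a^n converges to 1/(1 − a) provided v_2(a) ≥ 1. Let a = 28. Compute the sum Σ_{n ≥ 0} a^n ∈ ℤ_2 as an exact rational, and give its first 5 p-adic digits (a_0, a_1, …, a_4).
Σ a^n = 1/(1 − a) = -1/27;  first 5 digits = (1, 0, 1, 1, 0)

v_2(a) = 2 ≥ 1, so the series converges in ℤ_2 to 1/(1 − a) = 1/(1 − 28) = -1/27. Expand this rational in ℤ_2: compute digits iteratively via d_i = x_i mod 2, x_{i+1} = (x_i − d_i)/2. The first 5 digits are (1, 0, 1, 1, 0).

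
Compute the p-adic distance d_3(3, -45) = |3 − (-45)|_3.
d_3(3, -45) = 1/3

Step 1 — x − y = 3 − (-45) = 48. Step 2 — v_3(48) = 1 (factor: 48 = (3^1 · 16); the sign does not affect v_p). Step 3 — |x − y|_3 = 3^{-1} = 1/3.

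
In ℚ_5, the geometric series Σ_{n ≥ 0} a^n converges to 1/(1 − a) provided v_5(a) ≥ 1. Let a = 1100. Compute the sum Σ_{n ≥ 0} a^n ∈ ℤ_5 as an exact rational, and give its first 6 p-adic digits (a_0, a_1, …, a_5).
Σ a^n = 1/(1 − a) = -1/1099;  first 6 digits = (1, 0, 4, 3, 2, 2)

v_5(a) = 2 ≥ 1, so the series converges in ℤ_5 to 1/(1 − a) = 1/(1 − 1100) = -1/1099. Expand this rational in ℤ_5: compute digits iteratively via d_i = x_i mod 5, x_{i+1} = (x_i − d_i)/5. The first 6 digits are (1, 0, 4, 3, 2, 2).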